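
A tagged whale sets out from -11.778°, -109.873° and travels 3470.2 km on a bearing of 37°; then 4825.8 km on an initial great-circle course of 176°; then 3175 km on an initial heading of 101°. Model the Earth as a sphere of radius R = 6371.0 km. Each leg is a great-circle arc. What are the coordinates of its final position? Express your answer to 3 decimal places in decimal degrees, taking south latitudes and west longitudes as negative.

Apply the spherical direct solution leg by leg, carrying full precision between legs.
Leg 1: from (-11.778°, -109.873°), δ = 3470.2/6371 = 0.544687 rad, θ = 37° → φ = 13.328°, λ = -91.182°.
Leg 2: from (13.328°, -91.182°), δ = 4825.8/6371 = 0.757464 rad, θ = 176° → φ = -29.964°, λ = -88.011°.
Leg 3: from (-29.964°, -88.011°), δ = 3175/6371 = 0.498352 rad, θ = 101° → φ = -31.180°, λ = -54.752°.

latitude -31.180°, longitude -54.752°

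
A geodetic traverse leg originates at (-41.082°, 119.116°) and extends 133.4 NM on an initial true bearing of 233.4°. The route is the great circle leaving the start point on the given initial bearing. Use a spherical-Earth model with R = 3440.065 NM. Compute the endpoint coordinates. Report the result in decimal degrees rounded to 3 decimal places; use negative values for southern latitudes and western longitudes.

Angular distance δ = d/R = 133.4 / 3440.065 = 0.038778 rad.
Start latitude φ₁ = -0.717016 rad; initial bearing θ = 4.073598 rad.
Applying the spherical law of cosines for sides, sin φ₂ = sin φ₁ cos δ + cos φ₁ sin δ cos θ = -0.674068, so φ₂ = -42.382°.
Δλ = atan2( sin θ sin δ cos φ₁ , cos δ − sin φ₁ sin φ₂ ) = atan2(-0.023460, 0.556292) = -0.042148 rad = -2.415°.
λ₂ = 119.116° + -2.415° = 116.701°.

latitude -42.382°, longitude 116.701°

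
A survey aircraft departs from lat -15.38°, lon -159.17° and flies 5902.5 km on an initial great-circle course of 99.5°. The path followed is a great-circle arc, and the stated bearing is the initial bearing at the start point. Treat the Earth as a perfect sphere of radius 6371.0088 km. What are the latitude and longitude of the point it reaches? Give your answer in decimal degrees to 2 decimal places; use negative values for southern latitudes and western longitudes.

Angular distance δ = d/R = 5902.5 / 6371.0088 = 0.926462 rad.
With φ₁ = -15.38° = -0.268432 rad and θ = 99.5° = 1.736603 rad:
Destination latitude: φ₂ = arcsin( sin φ₁ cos δ + cos φ₁ sin δ cos θ ) = arcsin(-0.286538) = -16.65°.
Then Δλ = atan2(0.760296, 0.524670) = 0.966755 rad, from sin θ sin δ cos φ₁ over cos δ − sin φ₁ sin φ₂.
Hence λ₂ = -159.17° + 55.39° = -103.78°.

latitude -16.65°, longitude -103.78°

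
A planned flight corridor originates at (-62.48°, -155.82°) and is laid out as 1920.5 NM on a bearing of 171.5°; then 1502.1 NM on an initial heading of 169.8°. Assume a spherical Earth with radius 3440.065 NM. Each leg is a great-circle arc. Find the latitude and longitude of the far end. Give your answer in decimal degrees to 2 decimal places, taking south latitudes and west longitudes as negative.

latitude -70.99°, longitude 143.77°

Apply the spherical direct solution leg by leg, carrying full precision between legs.
Leg 1: from (-62.48°, -155.82°), δ = 1920.5/3440.065 = 0.558274 rad, θ = 171.5° → φ = -83.87°, λ = -22.94°.
Leg 2: from (-83.87°, -22.94°), δ = 1502.1/3440.065 = 0.436649 rad, θ = 169.8° → φ = -70.99°, λ = 143.77°.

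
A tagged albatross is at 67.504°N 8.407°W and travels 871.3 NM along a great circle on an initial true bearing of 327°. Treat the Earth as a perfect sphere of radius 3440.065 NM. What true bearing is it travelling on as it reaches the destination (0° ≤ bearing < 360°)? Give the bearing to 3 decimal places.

δ = 871.3/3440.065 = 0.253280 rad (14.5119°).
With φ₁ = 67.504° = 1.178167 rad and θ = 327° = 5.707227 rad:
sin φ₂ = sin φ₁ cos δ + cos φ₁ sin δ cos θ = (0.923906)(0.968096) + (0.382619)(0.250581)(0.838671) = 0.974839
φ₂ = asin(0.974839) = 1.345997 rad = 77.120°.
Δλ = atan2( sin θ sin δ cos φ₁ , cos δ − sin φ₁ sin φ₂ ) = atan2(-0.052218, 0.067436) = -0.658897 rad = -37.752°.
λ₂ = λ₁ + Δλ = -46.159°.
The forward bearing on arrival equals the back-azimuth from the destination plus 180°.
Back-azimuth from P₂ (77.120°, -46.159°) to P₁ (67.504°, -8.407°), with Δλ' = λ₁ − λ₂ = 37.752°: atan2( sin Δλ' cos φ₁ , cos φ₂ sin φ₁ − sin φ₂ cos φ₁ cos Δλ' ) = 110.795°.
Final bearing = (110.795° + 180°) mod 360° = 290.795°.

final bearing 290.795°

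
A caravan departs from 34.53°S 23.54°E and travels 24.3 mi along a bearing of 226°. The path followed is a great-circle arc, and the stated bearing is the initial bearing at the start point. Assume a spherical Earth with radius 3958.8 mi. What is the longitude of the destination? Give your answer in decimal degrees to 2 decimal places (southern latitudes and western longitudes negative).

longitude 23.23°

Angular distance δ = d/R = 24.3 / 3958.8 = 0.006138 rad.
Converting: φ₁ = -0.602662 rad, θ = 3.944444 rad.
Destination latitude: φ₂ = arcsin( sin φ₁ cos δ + cos φ₁ sin δ cos θ ) = arcsin(-0.570340) = -34.77°.
For the longitude increment, Δλ = atan2( sin θ sin δ cos φ₁, cos δ − sin φ₁ sin φ₂ ) = atan2(-0.003638, 0.676691) = -0.31°.
λ₂ = λ₁ + Δλ = 23.23°.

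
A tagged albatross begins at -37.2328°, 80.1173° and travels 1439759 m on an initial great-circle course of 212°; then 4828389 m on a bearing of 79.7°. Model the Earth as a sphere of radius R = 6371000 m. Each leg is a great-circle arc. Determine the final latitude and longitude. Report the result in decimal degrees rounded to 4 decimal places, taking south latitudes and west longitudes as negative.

latitude -27.1052°, longitude 119.3744°

Apply the spherical direct solution leg by leg, carrying full precision between legs.
Leg 1: from (-37.2328°, 80.1173°), δ = 1439759/6371000 = 0.225986 rad, θ = 212° → φ = -47.8134°, λ = 69.9332°.
Leg 2: from (-47.8134°, 69.9332°), δ = 4828389/6371000 = 0.757870 rad, θ = 79.7° → φ = -27.1052°, λ = 119.3744°.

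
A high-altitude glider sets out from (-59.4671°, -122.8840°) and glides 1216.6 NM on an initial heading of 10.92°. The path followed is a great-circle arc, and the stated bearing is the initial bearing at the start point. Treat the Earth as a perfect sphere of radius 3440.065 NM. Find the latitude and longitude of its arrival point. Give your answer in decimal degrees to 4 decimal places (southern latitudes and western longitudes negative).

Central angle δ = d/R = 0.353656 rad.
Converting: φ₁ = -1.037897 rad, θ = 0.190590 rad.
Applying the spherical law of cosines for sides, sin φ₂ = sin φ₁ cos δ + cos φ₁ sin δ cos θ = -0.635271, so φ₂ = -39.4401°.
For the longitude increment, Δλ = atan2( sin θ sin δ cos φ₁, cos δ − sin φ₁ sin φ₂ ) = atan2(0.033331, 0.390930) = 4.8733°.
λ₂ = -122.8840° + 4.8733° = -118.0107°.

latitude -39.4401°, longitude -118.0107°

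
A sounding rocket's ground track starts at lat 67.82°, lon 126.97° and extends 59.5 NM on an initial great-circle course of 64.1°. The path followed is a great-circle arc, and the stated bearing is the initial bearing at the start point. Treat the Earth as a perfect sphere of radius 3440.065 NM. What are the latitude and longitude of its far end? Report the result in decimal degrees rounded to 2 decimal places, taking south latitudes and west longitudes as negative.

latitude 68.24°, longitude 129.37°

The arc subtends δ = 59.5/3440.065 = 0.017296 rad at the centre.
Start latitude φ₁ = 1.183682 rad; initial bearing θ = 1.118756 rad.
Applying the spherical law of cosines for sides, sin φ₂ = sin φ₁ cos δ + cos φ₁ sin δ cos θ = 0.928716, so φ₂ = 68.24°.
For the longitude increment, Δλ = atan2( sin θ sin δ cos φ₁, cos δ − sin φ₁ sin φ₂ ) = atan2(0.005873, 0.139857) = 2.40°.
λ₂ = 126.97° + 2.40° = 129.37°.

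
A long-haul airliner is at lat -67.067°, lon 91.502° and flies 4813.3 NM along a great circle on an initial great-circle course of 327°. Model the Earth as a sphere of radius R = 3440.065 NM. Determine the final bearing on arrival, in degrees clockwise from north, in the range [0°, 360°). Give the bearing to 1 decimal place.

final bearing 347.6°

The arc subtends δ = 4813.3/3440.065 = 1.399189 rad at the centre.
Start latitude φ₁ = -1.170540 rad; initial bearing θ = 5.707227 rad.
Destination latitude: φ₂ = arcsin( sin φ₁ cos δ + cos φ₁ sin δ cos θ ) = arcsin(0.164722) = 9.481°.
Δλ = atan2( sin θ sin δ cos φ₁ , cos δ − sin φ₁ sin φ₂ ) = atan2(-0.209104, 0.322469) = -0.575282 rad = -32.961°.
λ₂ = λ₁ + Δλ = 58.541°.
The forward bearing on arrival equals the back-azimuth from the destination plus 180°.
Back-azimuth from P₂ (9.5°, 58.5°) to P₁ (-67.1°, 91.5°), with Δλ' = λ₁ − λ₂ = 33.0°: atan2( sin Δλ' cos φ₁ , cos φ₂ sin φ₁ − sin φ₂ cos φ₁ cos Δλ' ) = 167.6°.
Final bearing = (167.6° + 180°) mod 360° = 347.6°.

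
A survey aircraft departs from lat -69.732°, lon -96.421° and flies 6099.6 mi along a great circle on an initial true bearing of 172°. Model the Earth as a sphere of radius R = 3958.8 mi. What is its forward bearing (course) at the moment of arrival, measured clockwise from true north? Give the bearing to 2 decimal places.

final bearing 2.98°

The arc subtends δ = 6099.6/3958.8 = 1.540770 rad at the centre.
Converting: φ₁ = -1.217053 rad, θ = 3.001966 rad.
Applying the spherical law of cosines for sides, sin φ₂ = sin φ₁ cos δ + cos φ₁ sin δ cos θ = -0.371049, so φ₂ = -21.780°.
Then Δλ = atan2(0.048189, -0.318053) = 2.991222 rad, from sin θ sin δ cos φ₁ over cos δ − sin φ₁ sin φ₂.
λ₂ = λ₁ + Δλ = 74.963°.
The forward bearing on arrival equals the back-azimuth from the destination plus 180°.
Back-azimuth from P₂ (-21.78°, 74.96°) to P₁ (-69.73°, -96.42°), with Δλ' = λ₁ − λ₂ = -171.38°: atan2( sin Δλ' cos φ₁ , cos φ₂ sin φ₁ − sin φ₂ cos φ₁ cos Δλ' ) = 182.98°.
Final bearing = (182.98° + 180°) mod 360° = 2.98°.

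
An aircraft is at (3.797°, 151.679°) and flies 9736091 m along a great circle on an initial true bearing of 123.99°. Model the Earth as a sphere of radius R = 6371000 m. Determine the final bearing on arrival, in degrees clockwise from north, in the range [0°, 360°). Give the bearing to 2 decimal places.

Angular distance δ = d/R = 9736091 / 6371000 = 1.528189 rad.
Start latitude φ₁ = 0.066270 rad; initial bearing θ = 2.164034 rad.
Applying the spherical law of cosines for sides, sin φ₂ = sin φ₁ cos δ + cos φ₁ sin δ cos θ = -0.554494, so φ₂ = -33.676°.
Δλ = atan2( sin θ sin δ cos φ₁ , cos δ − sin φ₁ sin φ₂ ) = atan2(0.826564, 0.079314) = 1.475133 rad = 84.519°.
λ₂ = 151.679° + 84.519° = 236.198°, normalized to (−180°, 180°] → -123.802°.
The forward bearing on arrival equals the back-azimuth from the destination plus 180°.
Back-azimuth from P₂ (-33.68°, -123.80°) to P₁ (3.80°, 151.68°), with Δλ' = λ₁ − λ₂ = 275.48°: atan2( sin Δλ' cos φ₁ , cos φ₂ sin φ₁ − sin φ₂ cos φ₁ cos Δλ' ) = 276.20°.
Final bearing = (276.20° + 180°) mod 360° = 96.20°.

final bearing 96.20°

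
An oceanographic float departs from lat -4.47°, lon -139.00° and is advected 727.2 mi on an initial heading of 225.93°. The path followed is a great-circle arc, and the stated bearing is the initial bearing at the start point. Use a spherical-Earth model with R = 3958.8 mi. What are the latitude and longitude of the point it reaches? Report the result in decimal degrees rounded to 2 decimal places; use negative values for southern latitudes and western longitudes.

latitude -11.73°, longitude -146.70°

δ = 727.2/3958.8 = 0.183692 rad (10.5248°).
Converting: φ₁ = -0.078016 rad, θ = 3.943222 rad.
sin φ₂ = sin φ₁ cos δ + cos φ₁ sin δ cos θ = (-0.077937)(0.983176) + (0.996958)(0.182661)(-0.695537) = -0.203287
φ₂ = asin(-0.203287) = -0.204714 rad = -11.73°.
Then Δλ = atan2(-0.130841, 0.967332) = -0.134443 rad, from sin θ sin δ cos φ₁ over cos δ − sin φ₁ sin φ₂.
Hence λ₂ = -139.00° + -7.70° = -146.70°.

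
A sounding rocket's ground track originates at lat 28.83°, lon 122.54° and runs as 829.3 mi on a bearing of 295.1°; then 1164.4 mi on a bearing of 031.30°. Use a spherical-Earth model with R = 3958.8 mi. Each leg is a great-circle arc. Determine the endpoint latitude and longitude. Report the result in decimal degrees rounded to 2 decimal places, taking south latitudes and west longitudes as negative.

Apply the spherical direct solution leg by leg, carrying full precision between legs.
Leg 1: from (28.83°, 122.54°), δ = 829.3/3958.8 = 0.209483 rad, θ = 295.1° → φ = 33.30°, λ = 109.52°.
Leg 2: from (33.30°, 109.52°), δ = 1164.4/3958.8 = 0.294130 rad, θ = 31.3° → φ = 47.09°, λ = 122.30°.

latitude 47.09°, longitude 122.30°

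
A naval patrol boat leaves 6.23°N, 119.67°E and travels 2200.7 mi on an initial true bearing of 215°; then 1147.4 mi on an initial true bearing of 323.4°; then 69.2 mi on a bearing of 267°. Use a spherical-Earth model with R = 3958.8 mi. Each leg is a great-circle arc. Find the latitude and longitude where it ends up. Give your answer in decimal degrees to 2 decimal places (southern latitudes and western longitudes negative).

Apply the spherical direct solution leg by leg, carrying full precision between legs.
Leg 1: from (6.23°, 119.67°), δ = 2200.7/3958.8 = 0.555901 rad, θ = 215° → φ = -19.73°, λ = 100.91°.
Leg 2: from (-19.73°, 100.91°), δ = 1147.4/3958.8 = 0.289835 rad, θ = 323.4° → φ = -6.17°, λ = 91.04°.
Leg 3: from (-6.17°, 91.04°), δ = 69.2/3958.8 = 0.017480 rad, θ = 267° → φ = -6.22°, λ = 90.04°.

latitude -6.22°, longitude 90.04°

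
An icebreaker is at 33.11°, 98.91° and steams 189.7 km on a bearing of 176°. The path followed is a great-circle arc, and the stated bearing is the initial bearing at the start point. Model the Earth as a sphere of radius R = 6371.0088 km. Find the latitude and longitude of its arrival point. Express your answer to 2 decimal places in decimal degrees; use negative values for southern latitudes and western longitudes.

latitude 31.41°, longitude 99.05°

δ = 189.7/6371.0088 = 0.029776 rad (1.7060°).
With φ₁ = 33.11° = 0.577879 rad and θ = 176° = 3.071779 rad:
sin φ₂ = sin φ₁ cos δ + cos φ₁ sin δ cos θ = (0.546248)(0.999557) + (0.837623)(0.029771)(-0.997564) = 0.521130
φ₂ = asin(0.521130) = 0.548174 rad = 31.41°.
For the longitude increment, Δλ = atan2( sin θ sin δ cos φ₁, cos δ − sin φ₁ sin φ₂ ) = atan2(0.001740, 0.714891) = 0.14°.
λ₂ = λ₁ + Δλ = 99.05°.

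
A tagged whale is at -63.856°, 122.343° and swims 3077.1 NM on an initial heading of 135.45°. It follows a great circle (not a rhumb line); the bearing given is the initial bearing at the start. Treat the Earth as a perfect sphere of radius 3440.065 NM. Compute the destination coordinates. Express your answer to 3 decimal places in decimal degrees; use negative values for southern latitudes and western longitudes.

latitude -53.782°, longitude -125.471°

δ = 3077.1/3440.065 = 0.894489 rad (51.2504°).
With φ₁ = -63.856° = -1.114497 rad and θ = 135.45° = 2.364048 rad:
sin φ₂ = sin φ₁ cos δ + cos φ₁ sin δ cos θ = (-0.897689)(0.625917) + (0.440629)(0.779889)(-0.712639) = -0.806772
φ₂ = asin(-0.806772) = -0.938668 rad = -53.782°.
Then Δλ = atan2(0.241075, -0.098313) = 1.958018 rad, from sin θ sin δ cos φ₁ over cos δ − sin φ₁ sin φ₂.
λ₂ = 122.343° + 112.186° = 234.529°, normalized to (−180°, 180°] → -125.471°.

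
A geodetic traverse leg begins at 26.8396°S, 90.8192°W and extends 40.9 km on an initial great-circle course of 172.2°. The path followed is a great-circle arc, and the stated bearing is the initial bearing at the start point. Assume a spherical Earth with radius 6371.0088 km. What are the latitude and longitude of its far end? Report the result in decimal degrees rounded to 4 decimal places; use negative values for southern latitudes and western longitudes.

The arc subtends δ = 40.9/6371.0088 = 0.006420 rad at the centre.
Start latitude φ₁ = -0.468439 rad; initial bearing θ = 3.005457 rad.
Destination latitude: φ₂ = arcsin( sin φ₁ cos δ + cos φ₁ sin δ cos θ ) = arcsin(-0.457160) = -27.2040°.
For the longitude increment, Δλ = atan2( sin θ sin δ cos φ₁, cos δ − sin φ₁ sin φ₂ ) = atan2(0.000777, 0.793574) = 0.0561°.
Hence λ₂ = -90.8192° + 0.0561° = -90.7631°.

latitude -27.2040°, longitude -90.7631°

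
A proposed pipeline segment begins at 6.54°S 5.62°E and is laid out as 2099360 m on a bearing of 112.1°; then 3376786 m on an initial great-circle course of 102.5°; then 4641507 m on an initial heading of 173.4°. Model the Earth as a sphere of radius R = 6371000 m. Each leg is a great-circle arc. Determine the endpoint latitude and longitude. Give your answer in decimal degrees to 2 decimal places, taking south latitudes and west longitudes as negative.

latitude -58.96°, longitude 63.29°

Apply the spherical direct solution leg by leg, carrying full precision between legs.
Leg 1: from (-6.54°, 5.62°), δ = 2099360/6371000 = 0.329518 rad, θ = 112.1° → φ = -13.22°, λ = 23.56°.
Leg 2: from (-13.22°, 23.56°), δ = 3376786/6371000 = 0.530024 rad, θ = 102.5° → φ = -17.69°, λ = 54.76°.
Leg 3: from (-17.69°, 54.76°), δ = 4641507/6371000 = 0.728537 rad, θ = 173.4° → φ = -58.96°, λ = 63.29°.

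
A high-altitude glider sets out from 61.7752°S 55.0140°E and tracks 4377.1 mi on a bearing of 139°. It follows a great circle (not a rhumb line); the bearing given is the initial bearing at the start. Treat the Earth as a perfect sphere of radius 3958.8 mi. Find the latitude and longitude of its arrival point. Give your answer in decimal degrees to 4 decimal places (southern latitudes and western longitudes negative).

δ = 4377.1/3958.8 = 1.105663 rad (63.3498°).
Converting: φ₁ = -1.078181 rad, θ = 2.426008 rad.
Destination latitude: φ₂ = arcsin( sin φ₁ cos δ + cos φ₁ sin δ cos θ ) = arcsin(-0.714217) = -45.5791°.
Then Δλ = atan2(0.277309, -0.180754) = 2.148446 rad, from sin θ sin δ cos φ₁ over cos δ − sin φ₁ sin φ₂.
Hence λ₂ = 55.0140° + 123.0969° = 178.1109°.

latitude -45.5791°, longitude 178.1109°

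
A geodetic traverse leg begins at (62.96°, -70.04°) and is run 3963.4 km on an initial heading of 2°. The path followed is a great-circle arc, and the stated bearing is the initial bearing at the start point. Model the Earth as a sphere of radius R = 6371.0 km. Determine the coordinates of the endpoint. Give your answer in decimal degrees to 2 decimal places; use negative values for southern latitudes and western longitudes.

latitude 81.33°, longitude 102.20°

Angular distance δ = d/R = 3963.4 / 6371 = 0.622100 rad.
Start latitude φ₁ = 1.098859 rad; initial bearing θ = 0.034907 rad.
sin φ₂ = sin φ₁ cos δ + cos φ₁ sin δ cos θ = (0.890689)(0.812656) + (0.454612)(0.582743)(0.999391) = 0.988585
φ₂ = asin(0.988585) = 1.419558 rad = 81.33°.
Then Δλ = atan2(0.009246, -0.067866) = 3.006192 rad, from sin θ sin δ cos φ₁ over cos δ − sin φ₁ sin φ₂.
Hence λ₂ = -70.04° + 172.24° = 102.20°.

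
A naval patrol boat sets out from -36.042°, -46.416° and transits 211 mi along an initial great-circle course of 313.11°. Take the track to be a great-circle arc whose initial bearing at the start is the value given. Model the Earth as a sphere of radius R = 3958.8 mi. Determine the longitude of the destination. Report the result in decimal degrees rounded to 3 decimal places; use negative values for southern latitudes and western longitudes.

longitude -49.102°

The arc subtends δ = 211/3958.8 = 0.053299 rad at the centre.
Start latitude φ₁ = -0.629052 rad; initial bearing θ = 5.464800 rad.
Applying the spherical law of cosines for sides, sin φ₂ = sin φ₁ cos δ + cos φ₁ sin δ cos θ = -0.558104, so φ₂ = -33.925°.
Δλ = atan2( sin θ sin δ cos φ₁ , cos δ − sin φ₁ sin φ₂ ) = atan2(-0.031448, 0.670204) = -0.046888 rad = -2.686°.
λ₂ = -46.416° + -2.686° = -49.102°.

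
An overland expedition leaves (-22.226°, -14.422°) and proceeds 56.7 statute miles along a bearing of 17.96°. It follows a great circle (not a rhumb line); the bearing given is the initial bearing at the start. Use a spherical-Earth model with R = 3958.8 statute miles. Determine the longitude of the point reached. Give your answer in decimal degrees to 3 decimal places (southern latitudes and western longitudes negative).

longitude -14.150°

δ = 56.7/3958.8 = 0.014323 rad (0.8206°).
Converting: φ₁ = -0.387917 rad, θ = 0.313461 rad.
Destination latitude: φ₂ = arcsin( sin φ₁ cos δ + cos φ₁ sin δ cos θ ) = arcsin(-0.365610) = -21.445°.
Then Δλ = atan2(0.004088, 0.861601) = 0.004745 rad, from sin θ sin δ cos φ₁ over cos δ − sin φ₁ sin φ₂.
λ₂ = λ₁ + Δλ = -14.150°.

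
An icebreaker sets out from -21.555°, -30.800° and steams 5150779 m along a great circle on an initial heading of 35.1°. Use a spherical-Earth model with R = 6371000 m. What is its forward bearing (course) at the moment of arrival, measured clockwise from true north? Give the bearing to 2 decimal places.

final bearing 34.06°

Angular distance δ = d/R = 5150779 / 6371000 = 0.808473 rad.
Start latitude φ₁ = -0.376206 rad; initial bearing θ = 0.612611 rad.
sin φ₂ = sin φ₁ cos δ + cos φ₁ sin δ cos θ = (-0.367394)(0.690604) + (0.930065)(0.723233)(0.818150) = 0.296608
φ₂ = asin(0.296608) = 0.301139 rad = 17.254°.
Δλ = atan2( sin θ sin δ cos φ₁ , cos δ − sin φ₁ sin φ₂ ) = atan2(0.386780, 0.799576) = 0.450548 rad = 25.814°.
λ₂ = -30.800° + 25.814° = -4.986°.
The forward bearing on arrival equals the back-azimuth from the destination plus 180°.
Back-azimuth from P₂ (17.25°, -4.99°) to P₁ (-21.55°, -30.80°), with Δλ' = λ₁ − λ₂ = -25.81°: atan2( sin Δλ' cos φ₁ , cos φ₂ sin φ₁ − sin φ₂ cos φ₁ cos Δλ' ) = 214.06°.
Final bearing = (214.06° + 180°) mod 360° = 34.06°.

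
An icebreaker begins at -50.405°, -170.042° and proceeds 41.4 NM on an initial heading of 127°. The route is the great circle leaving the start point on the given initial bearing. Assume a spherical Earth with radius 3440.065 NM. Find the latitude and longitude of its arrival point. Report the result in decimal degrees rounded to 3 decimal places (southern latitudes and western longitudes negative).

The arc subtends δ = 41.4/3440.065 = 0.012035 rad at the centre.
Start latitude φ₁ = -0.879733 rad; initial bearing θ = 2.216568 rad.
Destination latitude: φ₂ = arcsin( sin φ₁ cos δ + cos φ₁ sin δ cos θ ) = arcsin(-0.775129) = -50.817°.
Then Δλ = atan2(0.006126, 0.402637) = 0.015213 rad, from sin θ sin δ cos φ₁ over cos δ − sin φ₁ sin φ₂.
λ₂ = -170.042° + 0.872° = -169.170°.

latitude -50.817°, longitude -169.170°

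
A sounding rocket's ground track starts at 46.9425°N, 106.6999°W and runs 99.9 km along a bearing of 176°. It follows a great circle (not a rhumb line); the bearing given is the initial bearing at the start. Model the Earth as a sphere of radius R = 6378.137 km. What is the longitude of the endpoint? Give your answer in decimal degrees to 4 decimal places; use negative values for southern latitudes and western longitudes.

The arc subtends δ = 99.9/6378.137 = 0.015663 rad at the centre.
With φ₁ = 46.9425° = 0.819301 rad and θ = 176° = 3.071779 rad:
Destination latitude: φ₂ = arcsin( sin φ₁ cos δ + cos φ₁ sin δ cos θ ) = arcsin(0.719912) = 46.0472°.
Then Δλ = atan2(0.000746, 0.473860) = 0.001574 rad, from sin θ sin δ cos φ₁ over cos δ − sin φ₁ sin φ₂.
λ₂ = -106.6999° + 0.0902° = -106.6097°.

longitude -106.6097°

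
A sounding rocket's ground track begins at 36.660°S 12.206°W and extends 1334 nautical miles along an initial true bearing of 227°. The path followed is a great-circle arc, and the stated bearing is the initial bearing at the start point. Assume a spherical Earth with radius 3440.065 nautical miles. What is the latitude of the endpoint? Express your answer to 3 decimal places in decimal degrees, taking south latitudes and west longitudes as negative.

latitude -49.430°

δ = 1334/3440.065 = 0.387783 rad (22.2184°).
Start latitude φ₁ = -0.639838 rad; initial bearing θ = 3.961897 rad.
Applying the spherical law of cosines for sides, sin φ₂ = sin φ₁ cos δ + cos φ₁ sin δ cos θ = -0.759610, so φ₂ = -49.430°.
Δλ = atan2( sin θ sin δ cos φ₁ , cos δ − sin φ₁ sin φ₂ ) = atan2(-0.221848, 0.472213) = -0.439201 rad = -25.164°.
λ₂ = -12.206° + -25.164° = -37.370°.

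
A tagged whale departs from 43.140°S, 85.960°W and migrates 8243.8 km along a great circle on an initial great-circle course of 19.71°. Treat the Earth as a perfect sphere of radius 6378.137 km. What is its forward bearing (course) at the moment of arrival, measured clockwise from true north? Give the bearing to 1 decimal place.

final bearing 16.2°

δ = 8243.8/6378.137 = 1.292509 rad (74.0553°).
With φ₁ = -43.140° = -0.752935 rad and θ = 19.71° = 0.344004 rad:
sin φ₂ = sin φ₁ cos δ + cos φ₁ sin δ cos θ = (-0.683783)(0.274709) + (0.729685)(0.961527)(0.941412) = 0.472664
φ₂ = asin(0.472664) = 0.492312 rad = 28.207°.
For the longitude increment, Δλ = atan2( sin θ sin δ cos φ₁, cos δ − sin φ₁ sin φ₂ ) = atan2(0.236625, 0.597909) = 21.591°.
λ₂ = -85.960° + 21.591° = -64.369°.
The forward bearing on arrival equals the back-azimuth from the destination plus 180°.
Back-azimuth from P₂ (28.2°, -64.4°) to P₁ (-43.1°, -86.0°), with Δλ' = λ₁ − λ₂ = -21.6°: atan2( sin Δλ' cos φ₁ , cos φ₂ sin φ₁ − sin φ₂ cos φ₁ cos Δλ' ) = 196.2°.
Final bearing = (196.2° + 180°) mod 360° = 16.2°.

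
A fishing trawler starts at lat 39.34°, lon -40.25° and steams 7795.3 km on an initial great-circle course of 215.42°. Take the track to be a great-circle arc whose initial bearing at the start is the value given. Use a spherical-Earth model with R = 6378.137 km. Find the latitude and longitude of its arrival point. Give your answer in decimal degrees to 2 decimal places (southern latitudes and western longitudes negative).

latitude -22.07°, longitude -76.25°

The arc subtends δ = 7795.3/6378.137 = 1.222191 rad at the centre.
With φ₁ = 39.34° = 0.686613 rad and θ = 215.42° = 3.759788 rad:
Applying the spherical law of cosines for sides, sin φ₂ = sin φ₁ cos δ + cos φ₁ sin δ cos θ = -0.375812, so φ₂ = -22.07°.
For the longitude increment, Δλ = atan2( sin θ sin δ cos φ₁, cos δ − sin φ₁ sin φ₂ ) = atan2(-0.421273, 0.579823) = -36.00°.
λ₂ = -40.25° + -36.00° = -76.25°.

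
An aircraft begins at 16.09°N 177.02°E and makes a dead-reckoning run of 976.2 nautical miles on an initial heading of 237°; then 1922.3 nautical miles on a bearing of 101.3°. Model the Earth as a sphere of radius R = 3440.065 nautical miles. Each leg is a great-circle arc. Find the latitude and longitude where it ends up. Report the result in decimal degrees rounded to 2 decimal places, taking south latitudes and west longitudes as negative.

Apply the spherical direct solution leg by leg, carrying full precision between legs.
Leg 1: from (16.09°, 177.02°), δ = 976.2/3440.065 = 0.283774 rad, θ = 237° → φ = 6.87°, λ = 163.34°.
Leg 2: from (6.87°, 163.34°), δ = 1922.3/3440.065 = 0.558798 rad, θ = 101.3° → φ = -0.10°, λ = -165.34°.

latitude -0.10°, longitude -165.34°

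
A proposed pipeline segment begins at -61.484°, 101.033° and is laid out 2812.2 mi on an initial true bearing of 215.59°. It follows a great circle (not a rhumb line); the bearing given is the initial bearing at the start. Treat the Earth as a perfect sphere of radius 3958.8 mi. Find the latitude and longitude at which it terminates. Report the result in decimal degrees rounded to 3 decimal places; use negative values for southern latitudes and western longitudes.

Central angle δ = d/R = 0.710367 rad.
Converting: φ₁ = -1.073098 rad, θ = 3.762755 rad.
Destination latitude: φ₂ = arcsin( sin φ₁ cos δ + cos φ₁ sin δ cos θ ) = arcsin(-0.919317) = -66.826°.
Δλ = atan2( sin θ sin δ cos φ₁ , cos δ − sin φ₁ sin φ₂ ) = atan2(-0.181183, -0.049666) = -1.838347 rad = -105.330°.
λ₂ = 101.033° + -105.330° = -4.297°.

latitude -66.826°, longitude -4.297°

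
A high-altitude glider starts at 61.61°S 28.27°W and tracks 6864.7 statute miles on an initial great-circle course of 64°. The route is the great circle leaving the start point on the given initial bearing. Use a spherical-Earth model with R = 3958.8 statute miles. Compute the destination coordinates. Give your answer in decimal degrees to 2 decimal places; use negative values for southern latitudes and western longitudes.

latitude 20.40°, longitude 42.85°

Central angle δ = d/R = 1.734036 rad.
Start latitude φ₁ = -1.075297 rad; initial bearing θ = 1.117011 rad.
sin φ₂ = sin φ₁ cos δ + cos φ₁ sin δ cos θ = (-0.879732)(-0.162515) + (0.475471)(0.986706)(0.438371) = 0.348632
φ₂ = asin(0.348632) = 0.356111 rad = 20.40°.
Then Δλ = atan2(0.421669, 0.144187) = 1.241317 rad, from sin θ sin δ cos φ₁ over cos δ − sin φ₁ sin φ₂.
λ₂ = -28.27° + 71.12° = 42.85°.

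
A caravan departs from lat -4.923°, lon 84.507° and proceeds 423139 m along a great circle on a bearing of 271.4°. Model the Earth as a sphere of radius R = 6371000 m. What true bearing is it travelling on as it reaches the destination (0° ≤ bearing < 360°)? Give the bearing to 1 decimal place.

final bearing 271.7°

The arc subtends δ = 423139/6371000 = 0.066416 rad at the centre.
Converting: φ₁ = -0.085923 rad, θ = 4.736824 rad.
Applying the spherical law of cosines for sides, sin φ₂ = sin φ₁ cos δ + cos φ₁ sin δ cos θ = -0.084012, so φ₂ = -4.819°.
Then Δλ = atan2(-0.066103, 0.990586) = -0.066632 rad, from sin θ sin δ cos φ₁ over cos δ − sin φ₁ sin φ₂.
λ₂ = 84.507° + -3.818° = 80.689°.
The forward bearing on arrival equals the back-azimuth from the destination plus 180°.
Back-azimuth from P₂ (-4.8°, 80.7°) to P₁ (-4.9°, 84.5°), with Δλ' = λ₁ − λ₂ = 3.8°: atan2( sin Δλ' cos φ₁ , cos φ₂ sin φ₁ − sin φ₂ cos φ₁ cos Δλ' ) = 91.7°.
Final bearing = (91.7° + 180°) mod 360° = 271.7°.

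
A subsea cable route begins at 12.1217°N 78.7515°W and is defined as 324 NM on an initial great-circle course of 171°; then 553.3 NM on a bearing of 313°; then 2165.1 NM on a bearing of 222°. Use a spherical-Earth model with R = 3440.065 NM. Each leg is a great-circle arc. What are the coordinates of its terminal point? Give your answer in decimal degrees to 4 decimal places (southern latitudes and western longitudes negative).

latitude -14.1337°, longitude -108.7716°

Apply the spherical direct solution leg by leg, carrying full precision between legs.
Leg 1: from (12.1217°, -78.7515°), δ = 324/3440.065 = 0.094184 rad, θ = 171° → φ = 6.7907°, λ = -77.9026°.
Leg 2: from (6.7907°, -77.9026°), δ = 553.3/3440.065 = 0.160840 rad, θ = 313° → φ = 13.0129°, λ = -84.8069°.
Leg 3: from (13.0129°, -84.8069°), δ = 2165.1/3440.065 = 0.629378 rad, θ = 222° → φ = -14.1337°, λ = -108.7716°.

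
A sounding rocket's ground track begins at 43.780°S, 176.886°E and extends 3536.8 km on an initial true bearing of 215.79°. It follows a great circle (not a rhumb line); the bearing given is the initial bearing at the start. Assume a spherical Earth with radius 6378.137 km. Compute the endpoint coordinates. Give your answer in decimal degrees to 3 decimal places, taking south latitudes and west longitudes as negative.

δ = 3536.8/6378.137 = 0.554519 rad (31.7716°).
Converting: φ₁ = -0.764105 rad, θ = 3.766246 rad.
Destination latitude: φ₂ = arcsin( sin φ₁ cos δ + cos φ₁ sin δ cos θ ) = arcsin(-0.896586) = -63.713°.
Then Δλ = atan2(-0.222323, 0.229814) = -0.768832 rad, from sin θ sin δ cos φ₁ over cos δ − sin φ₁ sin φ₂.
Hence λ₂ = 176.886° + -44.051° = 132.835°.

latitude -63.713°, longitude 132.835°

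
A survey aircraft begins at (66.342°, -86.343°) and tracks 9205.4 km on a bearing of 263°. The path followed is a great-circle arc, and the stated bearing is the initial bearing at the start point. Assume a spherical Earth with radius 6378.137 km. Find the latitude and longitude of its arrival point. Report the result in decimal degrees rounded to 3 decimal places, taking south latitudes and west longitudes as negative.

latitude 3.898°, longitude -167.013°

Central angle δ = d/R = 1.443274 rad.
With φ₁ = 66.342° = 1.157886 rad and θ = 263° = 4.590216 rad:
Destination latitude: φ₂ = arcsin( sin φ₁ cos δ + cos φ₁ sin δ cos θ ) = arcsin(0.067982) = 3.898°.
For the longitude increment, Δλ = atan2( sin θ sin δ cos φ₁, cos δ − sin φ₁ sin φ₂ ) = atan2(-0.395051, 0.064908) = -80.670°.
λ₂ = -86.343° + -80.670° = -167.013°.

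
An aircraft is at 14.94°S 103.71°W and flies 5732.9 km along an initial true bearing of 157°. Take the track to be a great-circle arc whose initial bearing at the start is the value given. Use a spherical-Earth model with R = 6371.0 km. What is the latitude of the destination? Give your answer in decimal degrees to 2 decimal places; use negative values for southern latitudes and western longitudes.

Angular distance δ = d/R = 5732.9 / 6371 = 0.899843 rad.
Start latitude φ₁ = -0.260752 rad; initial bearing θ = 2.740167 rad.
Destination latitude: φ₂ = arcsin( sin φ₁ cos δ + cos φ₁ sin δ cos θ ) = arcsin(-0.856882) = -58.97°.
Then Δλ = atan2(0.295687, 0.400822) = 0.635583 rad, from sin θ sin δ cos φ₁ over cos δ − sin φ₁ sin φ₂.
Hence λ₂ = -103.71° + 36.42° = -67.29°.

latitude -58.97°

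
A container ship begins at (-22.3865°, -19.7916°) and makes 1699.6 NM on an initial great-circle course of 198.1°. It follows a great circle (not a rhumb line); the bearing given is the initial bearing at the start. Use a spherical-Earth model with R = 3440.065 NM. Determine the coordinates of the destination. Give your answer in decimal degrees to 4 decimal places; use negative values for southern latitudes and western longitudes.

Angular distance δ = d/R = 1699.6 / 3440.065 = 0.494060 rad.
Converting: φ₁ = -0.390718 rad, θ = 3.457497 rad.
Applying the spherical law of cosines for sides, sin φ₂ = sin φ₁ cos δ + cos φ₁ sin δ cos θ = -0.752078, so φ₂ = -48.7707°.
Then Δλ = atan2(-0.136221, 0.593984) = -0.225437 rad, from sin θ sin δ cos φ₁ over cos δ − sin φ₁ sin φ₂.
λ₂ = -19.7916° + -12.9166° = -32.7082°.

latitude -48.7707°, longitude -32.7082°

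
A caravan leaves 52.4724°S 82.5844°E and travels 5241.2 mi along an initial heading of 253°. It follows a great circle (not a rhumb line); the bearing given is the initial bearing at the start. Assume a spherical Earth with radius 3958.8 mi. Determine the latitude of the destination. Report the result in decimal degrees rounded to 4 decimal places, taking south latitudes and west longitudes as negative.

The arc subtends δ = 5241.2/3958.8 = 1.323937 rad at the centre.
With φ₁ = -52.4724° = -0.915816 rad and θ = 253° = 4.415683 rad:
Destination latitude: φ₂ = arcsin( sin φ₁ cos δ + cos φ₁ sin δ cos θ ) = arcsin(-0.366490) = -21.4993°.
For the longitude increment, Δλ = atan2( sin θ sin δ cos φ₁, cos δ − sin φ₁ sin φ₂ ) = atan2(-0.564867, -0.046288) = -94.6846°.
λ₂ = 82.5844° + -94.6846° = -12.1002°.

latitude -21.4993°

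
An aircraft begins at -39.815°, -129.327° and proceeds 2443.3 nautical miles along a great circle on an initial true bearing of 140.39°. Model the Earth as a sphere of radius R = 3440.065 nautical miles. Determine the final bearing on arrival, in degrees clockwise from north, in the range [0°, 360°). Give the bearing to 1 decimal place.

Central angle δ = d/R = 0.710248 rad.
With φ₁ = -39.815° = -0.694903 rad and θ = 140.39° = 2.450268 rad:
Applying the spherical law of cosines for sides, sin φ₂ = sin φ₁ cos δ + cos φ₁ sin δ cos θ = -0.871323, so φ₂ = -60.613°.
Then Δλ = atan2(0.319307, 0.200283) = 1.010587 rad, from sin θ sin δ cos φ₁ over cos δ − sin φ₁ sin φ₂.
Hence λ₂ = -129.327° + 57.902° = -71.425°.
The forward bearing on arrival equals the back-azimuth from the destination plus 180°.
Back-azimuth from P₂ (-60.6°, -71.4°) to P₁ (-39.8°, -129.3°), with Δλ' = λ₁ − λ₂ = -57.9°: atan2( sin Δλ' cos φ₁ , cos φ₂ sin φ₁ − sin φ₂ cos φ₁ cos Δλ' ) = 273.6°.
Final bearing = (273.6° + 180°) mod 360° = 93.6°.

final bearing 93.6°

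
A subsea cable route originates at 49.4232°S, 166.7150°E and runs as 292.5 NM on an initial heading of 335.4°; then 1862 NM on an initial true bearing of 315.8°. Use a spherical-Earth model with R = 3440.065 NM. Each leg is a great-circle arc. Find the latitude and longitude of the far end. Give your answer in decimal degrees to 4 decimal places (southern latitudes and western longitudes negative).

Apply the spherical direct solution leg by leg, carrying full precision between legs.
Leg 1: from (-49.4232°, 166.7150°), δ = 292.5/3440.065 = 0.085027 rad, θ = 335.4° → φ = -44.9560°, λ = 163.8514°.
Leg 2: from (-44.9560°, 163.8514°), δ = 1862/3440.065 = 0.541269 rad, θ = 315.8° → φ = -20.1318°, λ = 141.3585°.

latitude -20.1318°, longitude 141.3585°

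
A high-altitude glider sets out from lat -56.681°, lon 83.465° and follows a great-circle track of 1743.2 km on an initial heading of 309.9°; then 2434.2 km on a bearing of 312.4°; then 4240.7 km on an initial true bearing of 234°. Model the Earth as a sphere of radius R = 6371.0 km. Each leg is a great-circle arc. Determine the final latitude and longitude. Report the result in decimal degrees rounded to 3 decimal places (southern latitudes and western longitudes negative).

Apply the spherical direct solution leg by leg, carrying full precision between legs.
Leg 1: from (-56.681°, 83.465°), δ = 1743.2/6371 = 0.273615 rad, θ = 309.9° → φ = -45.181°, λ = 66.362°.
Leg 2: from (-45.181°, 66.362°), δ = 2434.2/6371 = 0.382075 rad, θ = 312.4° → φ = -28.749°, λ = 48.059°.
Leg 3: from (-28.749°, 48.059°), δ = 4240.7/6371 = 0.665625 rad, θ = 234° → φ = -44.150°, λ = 3.928°.

latitude -44.150°, longitude 3.928°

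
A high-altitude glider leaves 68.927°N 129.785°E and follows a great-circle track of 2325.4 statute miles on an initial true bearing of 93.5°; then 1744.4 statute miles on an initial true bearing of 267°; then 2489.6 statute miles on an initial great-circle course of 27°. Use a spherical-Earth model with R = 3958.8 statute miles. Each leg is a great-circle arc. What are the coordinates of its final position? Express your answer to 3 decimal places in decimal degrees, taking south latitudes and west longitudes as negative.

latitude 68.951°, longitude -158.435°

Apply the spherical direct solution leg by leg, carrying full precision between legs.
Leg 1: from (68.927°, 129.785°), δ = 2325.4/3958.8 = 0.587400 rad, θ = 93.5° → φ = 49.867°, λ = -171.100°.
Leg 2: from (49.867°, -171.100°), δ = 1744.4/3958.8 = 0.440639 rad, θ = 267° → φ = 42.620°, λ = 153.533°.
Leg 3: from (42.620°, 153.533°), δ = 2489.6/3958.8 = 0.628877 rad, θ = 27° → φ = 68.951°, λ = -158.435°.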